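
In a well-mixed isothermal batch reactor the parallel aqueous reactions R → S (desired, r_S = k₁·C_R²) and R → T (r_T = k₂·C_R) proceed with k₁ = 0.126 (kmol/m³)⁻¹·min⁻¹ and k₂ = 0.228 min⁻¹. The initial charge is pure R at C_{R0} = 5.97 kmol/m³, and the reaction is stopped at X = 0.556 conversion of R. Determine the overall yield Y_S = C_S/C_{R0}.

C_R = C_{R0}(1−X) = 2.651 kmol/m³.
Along a PFR/batch, dC_T/dC_R = −r_T/(r_S+r_T) = −k₂/(k₂+k₁·C_R).
Integrating from C_{R0} to C_R: C_T = (0.228/0.126)·ln[(0.228+0.126·5.97)/(0.228+0.126·2.65)] = 1.810·ln(0.9802/0.5620) = 1.007 kmol/m³.
Then C_S = (C_{R0}−C_R) − C_T = 3.319 − 1.007 = 2.313 kmol/m³.
Y_S = C_S/C_{R0} = 2.313/5.97 = 0.387.

0.387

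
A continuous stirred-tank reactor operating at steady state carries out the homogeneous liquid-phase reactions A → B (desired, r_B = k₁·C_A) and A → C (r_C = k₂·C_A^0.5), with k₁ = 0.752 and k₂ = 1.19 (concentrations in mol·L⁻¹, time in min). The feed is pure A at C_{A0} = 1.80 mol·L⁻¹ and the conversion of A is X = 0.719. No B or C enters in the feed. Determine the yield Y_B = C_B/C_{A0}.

Exit C_A = C_{A0}(1−X) = 1.80×0.281 = 0.5058 mol·L⁻¹.
In a CSTR the entire volume is at exit conditions, so r_B = 0.752×0.5058 = 0.3804 and r_C = 1.19×0.5058^0.5 = 0.8463.
Fraction of consumed A going to B: r_B/(r_B+r_C) = 0.3101.
C_B = 0.3101·C_{A0}·X = 0.3101×1.80×0.719 = 0.401 mol·L⁻¹; Y_B = C_B/C_{A0} = 0.223.

0.223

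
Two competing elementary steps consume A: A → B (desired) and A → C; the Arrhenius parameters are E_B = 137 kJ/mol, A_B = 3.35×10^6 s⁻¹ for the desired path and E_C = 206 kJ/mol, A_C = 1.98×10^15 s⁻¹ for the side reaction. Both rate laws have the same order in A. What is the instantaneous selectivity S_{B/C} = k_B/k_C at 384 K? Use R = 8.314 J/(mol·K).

k_B/k_C = (A_B/A_C)·exp[−(E_B−E_C)/(RT)] = (A_B/A_C)·exp[(E_C−E_B)/(RT)].
(E_C−E_B)/(RT) = (206−137)×10³/(8.314×384) = 69000/3193 = 21.61.
k_B/k_C = (3.35×10^6/1.98×10^15)·exp(21.61) = 1.692×10^-9 × 2.434×10^9 = 4.12.
Since E_B < E_C, lowering the temperature improves selectivity toward B.

4.12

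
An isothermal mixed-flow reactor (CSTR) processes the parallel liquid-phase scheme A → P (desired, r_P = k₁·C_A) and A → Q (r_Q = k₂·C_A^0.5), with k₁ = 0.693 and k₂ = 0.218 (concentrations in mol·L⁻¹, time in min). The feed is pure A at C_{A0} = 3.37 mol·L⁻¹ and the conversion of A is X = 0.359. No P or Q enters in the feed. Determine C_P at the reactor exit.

0.997 mol·L⁻¹

Exit C_A = C_{A0}(1−X) = 3.37×0.641 = 2.160 mol·L⁻¹.
A CSTR operates uniformly at the exit composition, giving r_P = 1.497 and r_Q = 0.3204 (each k·C_A^n at C_A = 2.160).
Fraction of consumed A going to P: r_P/(r_P+r_Q) = 0.8237.
C_P = 0.8237·C_{A0}·X = 0.8237×3.37×0.359 = 0.997 mol·L⁻¹.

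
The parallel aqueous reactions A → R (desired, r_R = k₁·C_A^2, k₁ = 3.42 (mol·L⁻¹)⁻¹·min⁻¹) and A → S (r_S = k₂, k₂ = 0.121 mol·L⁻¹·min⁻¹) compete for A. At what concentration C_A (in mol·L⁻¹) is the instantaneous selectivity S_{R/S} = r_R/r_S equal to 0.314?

S_{R/S} = (k₁/k₂)·C_A^2 ⇒ C_A = (S·k₂/k₁)^(0.5).
= (0.314×0.121/3.42)^(0.5) = (0.01111)^(0.5) = 0.105 mol·L⁻¹.

0.105 mol·L⁻¹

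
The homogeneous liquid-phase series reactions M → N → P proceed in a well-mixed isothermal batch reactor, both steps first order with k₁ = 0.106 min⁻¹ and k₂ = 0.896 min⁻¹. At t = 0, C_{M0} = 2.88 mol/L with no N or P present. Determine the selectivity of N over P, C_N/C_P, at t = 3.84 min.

For first-order series with pure M initially, C_N(t) = k₁C_{M0}/(k₂−k₁)·(e^(−k₁t) − e^(−k₂t)).
e^(−k₁t) = e^(−0.106×3.84) = e^(−0.4070) = 0.6656; e^(−k₂t) = e^(−3.441) = 0.03204.
C_N = 0.106×2.88/(0.896−0.106) × (0.6656−0.03204) = 0.3864×0.6336 = 0.2448 mol/L.
C_M = C_{M0}e^(−k₁t) = 1.917 mol/L, so C_P = C_{M0}−C_M−C_N = 0.7182 mol/L; C_N/C_P = 0.341.

0.341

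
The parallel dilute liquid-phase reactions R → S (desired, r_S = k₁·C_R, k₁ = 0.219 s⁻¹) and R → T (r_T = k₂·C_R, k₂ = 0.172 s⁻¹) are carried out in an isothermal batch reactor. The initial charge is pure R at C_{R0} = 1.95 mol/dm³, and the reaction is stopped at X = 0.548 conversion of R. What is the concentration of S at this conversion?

0.599 mol/dm³

C_R = C_{R0}(1−X) = 0.8814 mol/dm³.
Both paths are first order in R, so the instantaneous fraction to S is constant: dC_S/d(−C_R) = k₁/(k₁+k₂) = 0.5601.
C_S = 0.5601·(C_{R0}−C_R) = 0.5601×1.069 = 0.599 mol/dm³.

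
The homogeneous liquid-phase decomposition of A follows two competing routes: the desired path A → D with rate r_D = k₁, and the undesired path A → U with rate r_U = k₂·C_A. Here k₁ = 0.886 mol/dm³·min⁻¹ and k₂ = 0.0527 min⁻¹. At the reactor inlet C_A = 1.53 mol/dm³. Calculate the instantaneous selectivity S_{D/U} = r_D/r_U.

11.0

S_{D/U} = r_D/r_U = (k₁)/(k₂·C_A) = (k₁/k₂)·C_A⁻¹.
= (0.886) / (0.0527×1.530) = 0.8860/0.08063 = 11.0.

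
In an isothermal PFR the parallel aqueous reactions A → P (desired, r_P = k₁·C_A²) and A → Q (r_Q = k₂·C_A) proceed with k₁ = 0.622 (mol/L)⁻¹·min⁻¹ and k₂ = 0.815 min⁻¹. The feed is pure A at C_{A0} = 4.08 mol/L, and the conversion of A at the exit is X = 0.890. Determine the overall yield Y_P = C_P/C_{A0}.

0.530

C_A = C_{A0}(1−X) = 0.4488 mol/L.
Along a PFR/batch, dC_Q/dC_A = −r_Q/(r_P+r_Q) = −k₂/(k₂+k₁·C_A).
Integrating from C_{A0} to C_A: C_Q = (0.815/0.622)·ln[(0.815+0.622·4.08)/(0.815+0.622·0.449)] = 1.310·ln(3.353/1.094) = 1.467 mol/L.
Then C_P = (C_{A0}−C_A) − C_Q = 3.631 − 1.467 = 2.164 mol/L.
Y_P = C_P/C_{A0} = 2.164/4.08 = 0.530.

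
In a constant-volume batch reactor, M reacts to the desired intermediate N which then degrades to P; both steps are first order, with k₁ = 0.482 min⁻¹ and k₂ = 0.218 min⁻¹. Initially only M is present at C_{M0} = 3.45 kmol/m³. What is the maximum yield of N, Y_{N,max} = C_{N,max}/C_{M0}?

0.519

At the optimum, C_{N,max}/C_{M0} = (k₁/k₂)^[k₂/(k₂−k₁)].
= (0.482/0.218)^(0.218/(0.218−0.482)) = (2.211)^(-0.8258) = 0.5193.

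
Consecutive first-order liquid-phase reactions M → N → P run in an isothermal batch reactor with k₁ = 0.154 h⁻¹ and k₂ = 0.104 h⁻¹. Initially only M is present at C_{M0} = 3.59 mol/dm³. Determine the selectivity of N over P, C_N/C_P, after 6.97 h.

2.00

Solving the coupled first-order balances gives C_N(t) = [k₁/(k₂−k₁)]·C_{M0}·(e^(−k₁t) − e^(−k₂t)).
e^(−k₁t) = e^(−0.154×6.97) = e^(−1.073) = 0.3419; e^(−k₂t) = e^(−0.7249) = 0.4844.
C_N = 0.154×3.59/(0.104−0.154) × (0.3419−0.4844) = (-11.06)×(-0.1425) = 1.576 mol/dm³.
C_M = C_{M0}e^(−k₁t) = 1.227 mol/dm³, so C_P = C_{M0}−C_M−C_N = 0.7868 mol/dm³; C_N/C_P = 2.00.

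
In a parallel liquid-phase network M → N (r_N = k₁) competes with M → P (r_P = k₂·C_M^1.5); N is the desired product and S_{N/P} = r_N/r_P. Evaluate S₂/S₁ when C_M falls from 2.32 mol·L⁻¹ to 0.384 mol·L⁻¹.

S_{N/P} = (k₁/k₂)·C_M^-1.5, so S₂/S₁ = (C_{M,2}/C_{M,1})^-1.5.
= (0.384/2.32)^(-1.5) = (0.1655)^(-1.5) = 14.9.
Selectivity toward N rises as C_M falls — low-concentration operation is favoured.

14.9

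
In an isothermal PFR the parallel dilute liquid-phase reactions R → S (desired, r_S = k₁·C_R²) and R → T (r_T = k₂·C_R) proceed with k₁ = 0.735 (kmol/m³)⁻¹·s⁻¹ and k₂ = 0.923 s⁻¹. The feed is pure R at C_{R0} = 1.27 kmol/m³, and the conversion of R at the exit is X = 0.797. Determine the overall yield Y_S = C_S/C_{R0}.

C_R = C_{R0}(1−X) = 0.2578 kmol/m³.
Along a PFR/batch, dC_T/dC_R = −r_T/(r_S+r_T) = −k₂/(k₂+k₁·C_R).
Integrating from C_{R0} to C_R: C_T = (0.923/0.735)·ln[(0.923+0.735·1.27)/(0.923+0.735·0.258)] = 1.256·ln(1.856/1.112) = 0.6430 kmol/m³.
Then C_S = (C_{R0}−C_R) − C_T = 1.012 − 0.6430 = 0.3691 kmol/m³.
Y_S = C_S/C_{R0} = 0.3691/1.27 = 0.291.

0.291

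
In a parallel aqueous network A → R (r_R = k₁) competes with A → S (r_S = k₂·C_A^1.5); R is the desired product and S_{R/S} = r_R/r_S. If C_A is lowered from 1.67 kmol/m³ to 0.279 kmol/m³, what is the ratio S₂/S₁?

S_{R/S} = (k₁/k₂)·C_A^-1.5, so S₂/S₁ = (C_{A,2}/C_{A,1})^-1.5.
= (0.279/1.67)^(-1.5) = (0.1671)^(-1.5) = 14.6.
Selectivity toward R rises as C_A falls — low-concentration operation is favoured.

14.6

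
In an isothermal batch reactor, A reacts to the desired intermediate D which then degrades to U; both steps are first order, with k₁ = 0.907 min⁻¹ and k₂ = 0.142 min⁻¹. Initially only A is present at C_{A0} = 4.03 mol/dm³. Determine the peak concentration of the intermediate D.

At the optimum, C_{D,max}/C_{A0} = (k₁/k₂)^[k₂/(k₂−k₁)].
= (0.907/0.142)^(0.142/(0.142−0.907)) = (6.387)^(-0.1856) = 0.7088.
C_{D,max} = 0.7088×4.03 = 2.86 mol/dm³.

2.86 mol/dm³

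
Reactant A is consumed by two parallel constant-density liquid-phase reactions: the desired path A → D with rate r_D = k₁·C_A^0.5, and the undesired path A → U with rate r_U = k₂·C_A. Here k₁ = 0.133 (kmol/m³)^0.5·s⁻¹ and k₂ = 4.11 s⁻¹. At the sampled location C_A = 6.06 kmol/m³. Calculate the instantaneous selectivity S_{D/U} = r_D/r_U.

0.0131

S_{D/U} = r_D/r_U = (k₁·C_A^0.5)/(k₂·C_A) = (k₁/k₂)·C_A^-0.5.
= (0.133×6.060^0.5) / (4.11×6.060) = 0.3274/24.91 = 0.0131.
The undesired path is higher order in A, so low C_A (CSTR or dilute feed) favours D.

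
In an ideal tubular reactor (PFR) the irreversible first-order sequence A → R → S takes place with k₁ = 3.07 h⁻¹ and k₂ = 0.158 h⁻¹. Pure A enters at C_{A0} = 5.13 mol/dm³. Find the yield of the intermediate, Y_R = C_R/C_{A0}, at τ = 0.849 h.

Solving the coupled first-order balances gives C_R(τ) = [k₁/(k₂−k₁)]·C_{A0}·(e^(−k₁τ) − e^(−k₂τ)).
e^(−k₁τ) = e^(−3.07×0.849) = e^(−2.606) = 0.07380; e^(−k₂τ) = e^(−0.1341) = 0.8745.
C_R = 3.07×5.13/(0.158−3.07) × (0.07380−0.8745) = (-5.408)×(-0.8007) = 4.330 mol/dm³.
Y_R = C_R/C_{A0} = 4.330/5.13 = 0.844.

0.844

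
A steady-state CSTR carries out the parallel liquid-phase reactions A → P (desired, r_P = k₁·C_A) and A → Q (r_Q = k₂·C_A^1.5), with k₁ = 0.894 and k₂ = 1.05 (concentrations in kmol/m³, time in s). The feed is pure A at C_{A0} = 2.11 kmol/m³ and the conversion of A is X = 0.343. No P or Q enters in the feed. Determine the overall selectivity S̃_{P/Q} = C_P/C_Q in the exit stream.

Exit C_A = C_{A0}(1−X) = 2.11×0.657 = 1.386 kmol/m³.
Rates in a CSTR are evaluated at the outlet concentration: r_P = 0.894×1.386 = 1.239, r_Q = 1.05×1.386^1.5 = 1.714.
Overall selectivity = C_P/C_Q = r_Pτ/(r_Qτ) = r_P/r_Q = 0.723.

0.723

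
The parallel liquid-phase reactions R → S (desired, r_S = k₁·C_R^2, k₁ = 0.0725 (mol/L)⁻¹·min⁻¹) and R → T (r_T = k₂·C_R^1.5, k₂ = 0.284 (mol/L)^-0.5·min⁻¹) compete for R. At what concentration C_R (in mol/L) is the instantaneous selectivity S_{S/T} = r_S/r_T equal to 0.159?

S_{S/T} = (k₁/k₂)·C_R^0.5 ⇒ C_R = (S·k₂/k₁)^(2).
= (0.159×0.284/0.0725)^(2) = (0.6228)^(2) = 0.388 mol/L.

0.388 mol/L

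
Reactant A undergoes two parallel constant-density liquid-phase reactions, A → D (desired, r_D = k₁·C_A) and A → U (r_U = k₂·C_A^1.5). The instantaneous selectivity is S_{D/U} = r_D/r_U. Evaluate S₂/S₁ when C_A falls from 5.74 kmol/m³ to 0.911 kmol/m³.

2.51

S_{D/U} = (k₁/k₂)·C_A^-0.5, so S₂/S₁ = (C_{A,2}/C_{A,1})^-0.5.
= (0.911/5.74)^(-0.5) = (0.1587)^(-0.5) = 2.51.
Selectivity toward D rises as C_A falls — low-concentration operation is favoured.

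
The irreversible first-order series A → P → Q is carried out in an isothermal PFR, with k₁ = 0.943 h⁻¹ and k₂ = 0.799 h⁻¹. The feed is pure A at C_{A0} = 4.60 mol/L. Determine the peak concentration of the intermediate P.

1.83 mol/L

Evaluating C_P at τ_opt = ln(k₂/k₁)/(k₂−k₁) gives C_{P,max}/C_{A0} = (k₁/k₂)^[k₂/(k₂−k₁)].
= (0.943/0.799)^(0.799/(0.799−0.943)) = (1.180)^(-5.549) = 0.3987.
C_{P,max} = 0.3987×4.60 = 1.83 mol/L.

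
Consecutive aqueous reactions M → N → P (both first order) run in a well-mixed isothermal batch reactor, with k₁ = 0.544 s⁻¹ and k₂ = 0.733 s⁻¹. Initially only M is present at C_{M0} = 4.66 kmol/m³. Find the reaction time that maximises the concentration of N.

1.58 s

The intermediate peaks when r₁ = r₂, i.e. k₁e^(−k₁t) = k₂e^(−k₂t), giving t_opt = ln(k₂/k₁)/(k₂−k₁).
= ln(0.733/0.544)/(0.733−0.544) = ln(1.347)/0.1890 = 0.2982/0.1890 = 1.58 s.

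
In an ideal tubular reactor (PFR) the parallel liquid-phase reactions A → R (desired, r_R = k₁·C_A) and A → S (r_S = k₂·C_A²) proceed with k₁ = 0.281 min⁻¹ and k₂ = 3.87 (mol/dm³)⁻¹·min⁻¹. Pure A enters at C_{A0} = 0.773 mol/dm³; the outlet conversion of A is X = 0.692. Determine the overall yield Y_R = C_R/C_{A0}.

C_A = C_{A0}(1−X) = 0.2381 mol/dm³.
Along a PFR/batch, dC_R/dC_A = −r_R/(r_R+r_S) = −k₁/(k₁+k₂·C_A).
Integrating from C_{A0} to C_A: C_R = (0.281/3.87)·ln[(0.281+3.87·0.773)/(0.281+3.87·0.238)] = 0.07261·ln(3.273/1.202) = 0.07270 mol/dm³.
Y_R = C_R/C_{A0} = 0.07270/0.773 = 0.0940.

0.0940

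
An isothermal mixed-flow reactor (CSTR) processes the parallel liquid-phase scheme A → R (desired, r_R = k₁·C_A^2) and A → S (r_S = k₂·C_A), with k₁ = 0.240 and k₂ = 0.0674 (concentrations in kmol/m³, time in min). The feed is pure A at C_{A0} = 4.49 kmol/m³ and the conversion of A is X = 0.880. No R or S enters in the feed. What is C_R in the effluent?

2.60 kmol/m³

Exit C_A = C_{A0}(1−X) = 4.49×0.120 = 0.5388 kmol/m³.
A CSTR operates uniformly at the exit composition, giving r_R = 0.06967 and r_S = 0.03632 (each k·C_A^n at C_A = 0.5388).
Fraction of consumed A going to R: r_R/(r_R+r_S) = 0.6574.
C_R = 0.6574·C_{A0}·X = 0.6574×4.49×0.880 = 2.60 kmol/m³.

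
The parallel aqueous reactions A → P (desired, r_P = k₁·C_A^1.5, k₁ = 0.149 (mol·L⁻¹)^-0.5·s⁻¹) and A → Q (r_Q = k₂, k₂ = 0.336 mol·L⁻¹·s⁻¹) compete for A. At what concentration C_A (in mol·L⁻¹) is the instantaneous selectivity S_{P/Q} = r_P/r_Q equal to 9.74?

S_{P/Q} = (k₁/k₂)·C_A^1.5 ⇒ C_A = (S·k₂/k₁)^(1/1.5).
= (9.74×0.336/0.149)^(0.6667) = (21.96)^(0.6667) = 7.84 mol·L⁻¹.

7.84 mol·L⁻¹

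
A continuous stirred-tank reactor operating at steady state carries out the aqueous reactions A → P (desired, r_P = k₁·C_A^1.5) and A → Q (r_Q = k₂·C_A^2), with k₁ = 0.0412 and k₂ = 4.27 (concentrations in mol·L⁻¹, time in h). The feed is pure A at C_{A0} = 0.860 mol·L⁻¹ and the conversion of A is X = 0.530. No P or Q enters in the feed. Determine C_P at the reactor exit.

0.00681 mol·L⁻¹

Exit C_A = C_{A0}(1−X) = 0.860×0.470 = 0.4042 mol·L⁻¹.
A CSTR operates uniformly at the exit composition, giving r_P = 0.01059 and r_Q = 0.6976 (each k·C_A^n at C_A = 0.4042).
Fraction of consumed A going to P: r_P/(r_P+r_Q) = 0.01495.
C_P = 0.01495·C_{A0}·X = 0.01495×0.860×0.530 = 0.00681 mol·L⁻¹.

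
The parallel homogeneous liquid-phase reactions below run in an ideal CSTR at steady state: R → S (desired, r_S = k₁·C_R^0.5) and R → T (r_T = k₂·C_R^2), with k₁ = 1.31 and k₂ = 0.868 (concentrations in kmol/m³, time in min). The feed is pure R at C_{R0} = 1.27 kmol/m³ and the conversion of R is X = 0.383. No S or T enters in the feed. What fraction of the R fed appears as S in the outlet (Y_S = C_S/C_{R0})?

0.262

Exit C_R = C_{R0}(1−X) = 1.27×0.617 = 0.7836 kmol/m³.
In a CSTR the entire volume is at exit conditions, so r_S = 1.31×0.7836^0.5 = 1.160 and r_T = 0.868×0.7836^2 = 0.5330.
Fraction of consumed R going to S: r_S/(r_S+r_T) = 0.6851.
C_S = 0.6851·C_{R0}·X = 0.6851×1.27×0.383 = 0.333 kmol/m³; Y_S = C_S/C_{R0} = 0.262.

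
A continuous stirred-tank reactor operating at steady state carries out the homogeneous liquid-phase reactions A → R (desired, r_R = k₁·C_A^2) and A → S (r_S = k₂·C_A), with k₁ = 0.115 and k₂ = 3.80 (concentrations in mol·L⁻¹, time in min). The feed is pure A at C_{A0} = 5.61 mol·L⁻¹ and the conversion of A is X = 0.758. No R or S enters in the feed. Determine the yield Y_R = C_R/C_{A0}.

0.0299

Exit C_A = C_{A0}(1−X) = 5.61×0.242 = 1.358 mol·L⁻¹.
In a CSTR the entire volume is at exit conditions, so r_R = 0.115×1.358^2 = 0.2120 and r_S = 3.80×1.358 = 5.159.
Fraction of consumed A going to R: r_R/(r_R+r_S) = 0.03946.
C_R = 0.03946·C_{A0}·X = 0.03946×5.61×0.758 = 0.168 mol·L⁻¹; Y_R = C_R/C_{A0} = 0.0299.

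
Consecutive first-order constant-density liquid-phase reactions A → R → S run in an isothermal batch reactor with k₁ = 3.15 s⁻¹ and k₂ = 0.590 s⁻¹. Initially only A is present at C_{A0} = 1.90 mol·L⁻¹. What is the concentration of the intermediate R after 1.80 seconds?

0.800 mol·L⁻¹

For first-order series with pure A initially, C_R(t) = k₁C_{A0}/(k₂−k₁)·(e^(−k₁t) − e^(−k₂t)).
e^(−k₁t) = e^(−3.15×1.80) = e^(−5.670) = 0.003448; e^(−k₂t) = e^(−1.062) = 0.3458.
C_R = 3.15×1.90/(0.590−3.15) × (0.003448−0.3458) = (-2.338)×(-0.3423) = 0.8003 mol·L⁻¹.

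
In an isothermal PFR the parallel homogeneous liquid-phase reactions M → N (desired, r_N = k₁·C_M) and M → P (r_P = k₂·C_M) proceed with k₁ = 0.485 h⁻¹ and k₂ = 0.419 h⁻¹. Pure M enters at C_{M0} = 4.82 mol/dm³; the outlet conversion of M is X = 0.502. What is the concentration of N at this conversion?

1.30 mol/dm³

C_M = C_{M0}(1−X) = 2.400 mol/dm³.
Both paths are first order in M, so the instantaneous fraction to N is constant: dC_N/d(−C_M) = k₁/(k₁+k₂) = 0.5365.
C_N = 0.5365·(C_{M0}−C_M) = 0.5365×2.420 = 1.30 mol/dm³.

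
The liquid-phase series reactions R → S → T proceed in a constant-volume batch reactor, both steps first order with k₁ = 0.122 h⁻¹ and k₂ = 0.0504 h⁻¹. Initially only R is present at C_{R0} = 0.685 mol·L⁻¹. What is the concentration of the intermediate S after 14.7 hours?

0.362 mol·L⁻¹

For first-order series with pure R initially, C_S(t) = k₁C_{R0}/(k₂−k₁)·(e^(−k₁t) − e^(−k₂t)).
e^(−k₁t) = e^(−0.122×14.7) = e^(−1.793) = 0.1664; e^(−k₂t) = e^(−0.7409) = 0.4767.
C_S = 0.122×0.685/(0.0504−0.122) × (0.1664−0.4767) = (-1.167)×(-0.3103) = 0.3622 mol·L⁻¹.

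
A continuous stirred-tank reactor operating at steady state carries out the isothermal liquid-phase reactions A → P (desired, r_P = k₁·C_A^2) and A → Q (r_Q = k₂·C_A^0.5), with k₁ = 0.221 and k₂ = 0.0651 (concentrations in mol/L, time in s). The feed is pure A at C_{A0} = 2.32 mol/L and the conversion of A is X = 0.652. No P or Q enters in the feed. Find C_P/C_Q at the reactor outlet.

Exit C_A = C_{A0}(1−X) = 2.32×0.348 = 0.8074 mol/L.
In a CSTR the entire volume is at exit conditions, so r_P = 0.221×0.8074^2 = 0.1441 and r_Q = 0.0651×0.8074^0.5 = 0.05849.
Overall selectivity = C_P/C_Q = r_Pτ/(r_Qτ) = r_P/r_Q = 2.46.

2.46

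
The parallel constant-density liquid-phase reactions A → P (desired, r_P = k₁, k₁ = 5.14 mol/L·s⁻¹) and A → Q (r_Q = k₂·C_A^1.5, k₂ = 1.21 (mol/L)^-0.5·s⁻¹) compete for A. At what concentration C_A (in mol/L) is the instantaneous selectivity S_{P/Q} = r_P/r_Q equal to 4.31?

S_{P/Q} = (k₁/k₂)·C_A^-1.5 ⇒ C_A = (S·k₂/k₁)^(1/(-1.5)).
= (4.31×1.21/5.14)^(-0.6667) = (1.015)^(-0.6667) = 0.990 mol/L.

0.990 mol/L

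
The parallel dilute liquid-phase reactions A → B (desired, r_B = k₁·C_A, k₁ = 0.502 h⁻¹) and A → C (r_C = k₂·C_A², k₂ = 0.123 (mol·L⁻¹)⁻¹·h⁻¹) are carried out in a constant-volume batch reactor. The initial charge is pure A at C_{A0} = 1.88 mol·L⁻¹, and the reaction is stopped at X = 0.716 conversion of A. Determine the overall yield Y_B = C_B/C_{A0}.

0.556

C_A = C_{A0}(1−X) = 0.5339 mol·L⁻¹.
Along a PFR/batch, dC_B/dC_A = −r_B/(r_B+r_C) = −k₁/(k₁+k₂·C_A).
Integrating from C_{A0} to C_A: C_B = (0.502/0.123)·ln[(0.502+0.123·1.88)/(0.502+0.123·0.534)] = 4.081·ln(0.7332/0.5677) = 1.045 mol·L⁻¹.
Y_B = C_B/C_{A0} = 1.045/1.88 = 0.556.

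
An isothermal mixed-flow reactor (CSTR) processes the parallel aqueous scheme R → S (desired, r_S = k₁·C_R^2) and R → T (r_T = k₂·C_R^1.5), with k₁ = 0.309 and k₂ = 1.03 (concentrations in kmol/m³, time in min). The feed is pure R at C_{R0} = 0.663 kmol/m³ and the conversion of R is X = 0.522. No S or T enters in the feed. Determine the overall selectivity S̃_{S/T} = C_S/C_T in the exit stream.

0.169

Exit C_R = C_{R0}(1−X) = 0.663×0.478 = 0.3169 kmol/m³.
In a CSTR the entire volume is at exit conditions, so r_S = 0.309×0.3169^2 = 0.03103 and r_T = 1.03×0.3169^1.5 = 0.1838.
Overall selectivity = C_S/C_T = r_Sτ/(r_Tτ) = r_S/r_T = 0.169.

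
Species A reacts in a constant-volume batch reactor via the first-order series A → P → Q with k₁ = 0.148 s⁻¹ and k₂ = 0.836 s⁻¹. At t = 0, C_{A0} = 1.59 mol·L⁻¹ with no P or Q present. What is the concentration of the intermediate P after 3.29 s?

Solving the coupled first-order balances gives C_P(t) = [k₁/(k₂−k₁)]·C_{A0}·(e^(−k₁t) − e^(−k₂t)).
e^(−k₁t) = e^(−0.148×3.29) = e^(−0.4869) = 0.6145; e^(−k₂t) = e^(−2.750) = 0.06390.
C_P = 0.148×1.59/(0.836−0.148) × (0.6145−0.06390) = 0.3420×0.5506 = 0.1883 mol·L⁻¹.

0.188 mol·L⁻¹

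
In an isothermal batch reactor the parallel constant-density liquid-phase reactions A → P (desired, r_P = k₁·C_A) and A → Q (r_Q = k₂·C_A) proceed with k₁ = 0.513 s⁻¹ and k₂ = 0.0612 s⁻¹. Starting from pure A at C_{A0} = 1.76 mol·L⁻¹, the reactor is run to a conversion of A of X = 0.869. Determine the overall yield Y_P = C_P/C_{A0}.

C_A = C_{A0}(1−X) = 0.2306 mol·L⁻¹.
Both paths are first order in A, so the instantaneous fraction to P is constant: dC_P/d(−C_A) = k₁/(k₁+k₂) = 0.8934.
C_P = 0.8934·(C_{A0}−C_A) = 0.8934×1.529 = 1.37 mol·L⁻¹.
Y_P = C_P/C_{A0} = 1.366/1.76 = 0.776.

0.776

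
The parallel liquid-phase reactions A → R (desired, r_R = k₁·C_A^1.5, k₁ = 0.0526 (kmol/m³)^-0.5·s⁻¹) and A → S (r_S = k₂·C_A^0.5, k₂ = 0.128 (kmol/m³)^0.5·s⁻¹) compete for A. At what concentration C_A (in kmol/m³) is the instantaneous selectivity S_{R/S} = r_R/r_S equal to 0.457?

S_{R/S} = (k₁/k₂)·C_A ⇒ C_A = S·k₂/k₁.
= 0.457×0.128/0.0526 = 1.11 kmol/m³.

1.11 kmol/m³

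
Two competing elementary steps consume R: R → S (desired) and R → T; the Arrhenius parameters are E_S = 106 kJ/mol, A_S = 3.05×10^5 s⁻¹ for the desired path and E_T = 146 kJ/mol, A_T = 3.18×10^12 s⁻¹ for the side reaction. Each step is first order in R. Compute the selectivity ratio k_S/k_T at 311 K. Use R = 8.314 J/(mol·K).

k_S/k_T = (A_S/A_T)·exp[−(E_S−E_T)/(RT)] = (A_S/A_T)·exp[(E_T−E_S)/(RT)].
(E_T−E_S)/(RT) = (146−106)×10³/(8.314×311) = 40000/2586 = 15.47.
k_S/k_T = (3.05×10^5/3.18×10^12)·exp(15.47) = 9.591×10^-8 × 5.230×10^6 = 0.502.

0.502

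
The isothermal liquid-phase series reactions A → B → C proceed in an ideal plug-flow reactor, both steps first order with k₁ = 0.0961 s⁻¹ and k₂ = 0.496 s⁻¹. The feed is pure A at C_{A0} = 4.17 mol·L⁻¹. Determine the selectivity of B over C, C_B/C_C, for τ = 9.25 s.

0.196

Solving the coupled first-order balances gives C_B(τ) = [k₁/(k₂−k₁)]·C_{A0}·(e^(−k₁τ) − e^(−k₂τ)).
e^(−k₁τ) = e^(−0.0961×9.25) = e^(−0.8889) = 0.4111; e^(−k₂τ) = e^(−4.588) = 0.01017.
C_B = 0.0961×4.17/(0.496−0.0961) × (0.4111−0.01017) = 1.002×0.4009 = 0.4018 mol·L⁻¹.
C_A = C_{A0}e^(−k₁τ) = 1.714 mol·L⁻¹, so C_C = C_{A0}−C_A−C_B = 2.054 mol·L⁻¹; C_B/C_C = 0.196.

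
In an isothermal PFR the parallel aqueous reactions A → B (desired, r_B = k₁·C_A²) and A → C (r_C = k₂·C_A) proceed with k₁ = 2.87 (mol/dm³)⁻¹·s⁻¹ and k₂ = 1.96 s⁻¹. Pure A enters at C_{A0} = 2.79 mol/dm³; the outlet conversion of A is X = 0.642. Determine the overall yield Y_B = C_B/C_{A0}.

C_A = C_{A0}(1−X) = 0.9988 mol/dm³.
Along a PFR/batch, dC_C/dC_A = −r_C/(r_B+r_C) = −k₂/(k₂+k₁·C_A).
Integrating from C_{A0} to C_A: C_C = (1.96/2.87)·ln[(1.96+2.87·2.79)/(1.96+2.87·0.999)] = 0.6829·ln(9.967/4.827) = 0.4952 mol/dm³.
Then C_B = (C_{A0}−C_A) − C_C = 1.791 − 0.4952 = 1.296 mol/dm³.
Y_B = C_B/C_{A0} = 1.296/2.79 = 0.464.

0.464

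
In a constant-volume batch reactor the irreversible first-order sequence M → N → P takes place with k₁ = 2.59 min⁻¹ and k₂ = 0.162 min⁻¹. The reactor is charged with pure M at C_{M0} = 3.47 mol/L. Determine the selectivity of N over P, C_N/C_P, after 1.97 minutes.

Solving the coupled first-order balances gives C_N(t) = [k₁/(k₂−k₁)]·C_{M0}·(e^(−k₁t) − e^(−k₂t)).
e^(−k₁t) = e^(−2.59×1.97) = e^(−5.102) = 0.006083; e^(−k₂t) = e^(−0.3191) = 0.7268.
C_N = 2.59×3.47/(0.162−2.59) × (0.006083−0.7268) = (-3.702)×(-0.7207) = 2.668 mol/L.
C_M = C_{M0}e^(−k₁t) = 0.02111 mol/L, so C_P = C_{M0}−C_M−C_N = 0.7812 mol/L; C_N/C_P = 3.41.

3.41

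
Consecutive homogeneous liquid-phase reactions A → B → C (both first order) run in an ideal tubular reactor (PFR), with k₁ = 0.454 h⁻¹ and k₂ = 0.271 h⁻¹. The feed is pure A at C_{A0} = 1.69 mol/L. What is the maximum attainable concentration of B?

For a first-order series the maximum intermediate yield is C_{B,max}/C_{A0} = (k₁/k₂)^[k₂/(k₂−k₁)].
= (0.454/0.271)^(0.271/(0.271−0.454)) = (1.675)^(-1.481) = 0.4658.
C_{B,max} = 0.4658×1.69 = 0.787 mol/L.

0.787 mol/L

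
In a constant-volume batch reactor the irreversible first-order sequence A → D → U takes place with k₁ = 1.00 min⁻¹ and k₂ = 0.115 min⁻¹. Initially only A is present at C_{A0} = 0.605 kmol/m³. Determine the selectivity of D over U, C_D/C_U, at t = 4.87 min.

1.79

Solving the coupled first-order balances gives C_D(t) = [k₁/(k₂−k₁)]·C_{A0}·(e^(−k₁t) − e^(−k₂t)).
e^(−k₁t) = e^(−1.00×4.87) = e^(−4.870) = 0.007673; e^(−k₂t) = e^(−0.5601) = 0.5712.
C_D = 1.00×0.605/(0.115−1.00) × (0.007673−0.5712) = (-0.6836)×(-0.5635) = 0.3852 kmol/m³.
C_A = C_{A0}e^(−k₁t) = 0.004642 kmol/m³, so C_U = C_{A0}−C_A−C_D = 0.2151 kmol/m³; C_D/C_U = 1.79.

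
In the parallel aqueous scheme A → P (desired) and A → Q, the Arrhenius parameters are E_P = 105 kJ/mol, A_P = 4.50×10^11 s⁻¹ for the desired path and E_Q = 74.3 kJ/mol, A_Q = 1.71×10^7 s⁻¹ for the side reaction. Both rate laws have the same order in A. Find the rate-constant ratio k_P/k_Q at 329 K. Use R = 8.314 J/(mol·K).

k_P/k_Q = (A_P/A_Q)·exp[−(E_P−E_Q)/(RT)] = (A_P/A_Q)·exp[(E_Q−E_P)/(RT)].
(E_Q−E_P)/(RT) = (74.3−105)×10³/(8.314×329) = -30700/2735 = -11.22.
k_P/k_Q = (4.50×10^11/1.71×10^7)·exp(-11.22) = 26316 × 1.336×10^-5 = 0.351.
Since E_P > E_Q, raising the temperature improves selectivity toward P.

0.351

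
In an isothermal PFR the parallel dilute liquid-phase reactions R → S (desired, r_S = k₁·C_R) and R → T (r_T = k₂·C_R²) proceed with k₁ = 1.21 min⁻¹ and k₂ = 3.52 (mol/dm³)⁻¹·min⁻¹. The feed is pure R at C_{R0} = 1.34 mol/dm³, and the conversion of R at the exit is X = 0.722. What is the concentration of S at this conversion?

C_R = C_{R0}(1−X) = 0.3725 mol/dm³.
Along a PFR/batch, dC_S/dC_R = −r_S/(r_S+r_T) = −k₁/(k₁+k₂·C_R).
Integrating from C_{R0} to C_R: C_S = (1.21/3.52)·ln[(1.21+3.52·1.34)/(1.21+3.52·0.373)] = 0.3438·ln(5.927/2.521) = 0.2938 mol/dm³.

0.294 mol/dm³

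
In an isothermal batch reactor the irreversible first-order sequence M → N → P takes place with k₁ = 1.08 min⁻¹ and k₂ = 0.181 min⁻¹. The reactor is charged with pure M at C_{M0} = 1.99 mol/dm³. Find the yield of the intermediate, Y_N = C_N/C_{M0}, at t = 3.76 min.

The intermediate concentration in a first-order A→B→C sequence is C_N = k₁C_{M0}(e^(−k₁t) − e^(−k₂t))/(k₂−k₁).
e^(−k₁t) = e^(−1.08×3.76) = e^(−4.061) = 0.01724; e^(−k₂t) = e^(−0.6806) = 0.5063.
C_N = 1.08×1.99/(0.181−1.08) × (0.01724−0.5063) = (-2.391)×(-0.4891) = 1.169 mol/dm³.
Y_N = C_N/C_{M0} = 1.169/1.99 = 0.588.

0.588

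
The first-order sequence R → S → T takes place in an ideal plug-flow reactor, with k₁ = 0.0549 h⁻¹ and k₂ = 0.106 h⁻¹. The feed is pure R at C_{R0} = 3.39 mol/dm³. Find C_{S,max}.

Evaluating C_S at τ_opt = ln(k₂/k₁)/(k₂−k₁) gives C_{S,max}/C_{R0} = (k₁/k₂)^[k₂/(k₂−k₁)].
= (0.0549/0.106)^(0.106/(0.106−0.0549)) = (0.5179)^(2.074) = 0.2554.
C_{S,max} = 0.2554×3.39 = 0.866 mol/dm³.

0.866 mol/dm³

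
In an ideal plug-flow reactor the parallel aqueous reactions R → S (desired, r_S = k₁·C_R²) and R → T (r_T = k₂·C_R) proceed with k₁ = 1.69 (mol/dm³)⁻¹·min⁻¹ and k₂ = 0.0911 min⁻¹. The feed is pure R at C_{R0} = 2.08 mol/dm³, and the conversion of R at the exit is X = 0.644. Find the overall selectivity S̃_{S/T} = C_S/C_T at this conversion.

24.1

C_R = C_{R0}(1−X) = 0.7405 mol/dm³.
Along a PFR/batch, dC_T/dC_R = −r_T/(r_S+r_T) = −k₂/(k₂+k₁·C_R).
Integrating from C_{R0} to C_R: C_T = (0.0911/1.69)·ln[(0.0911+1.69·2.08)/(0.0911+1.69·0.740)] = 0.05391·ln(3.606/1.343) = 0.05327 mol/dm³.
Then C_S = (C_{R0}−C_R) − C_T = 1.340 − 0.05327 = 1.286 mol/dm³.
S̃_{S/T} = C_S/C_T = 1.286/0.05327 = 24.1.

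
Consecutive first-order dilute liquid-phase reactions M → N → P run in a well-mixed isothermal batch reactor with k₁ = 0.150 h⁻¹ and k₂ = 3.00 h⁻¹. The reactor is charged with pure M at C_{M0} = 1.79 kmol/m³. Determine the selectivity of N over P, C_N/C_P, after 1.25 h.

Solving the coupled first-order balances gives C_N(t) = [k₁/(k₂−k₁)]·C_{M0}·(e^(−k₁t) − e^(−k₂t)).
e^(−k₁t) = e^(−0.150×1.25) = e^(−0.1875) = 0.8290; e^(−k₂t) = e^(−3.750) = 0.02352.
C_N = 0.150×1.79/(3.00−0.150) × (0.8290−0.02352) = 0.09421×0.8055 = 0.07589 kmol/m³.
C_M = C_{M0}e^(−k₁t) = 1.484 kmol/m³, so C_P = C_{M0}−C_M−C_N = 0.2302 kmol/m³; C_N/C_P = 0.330.

0.330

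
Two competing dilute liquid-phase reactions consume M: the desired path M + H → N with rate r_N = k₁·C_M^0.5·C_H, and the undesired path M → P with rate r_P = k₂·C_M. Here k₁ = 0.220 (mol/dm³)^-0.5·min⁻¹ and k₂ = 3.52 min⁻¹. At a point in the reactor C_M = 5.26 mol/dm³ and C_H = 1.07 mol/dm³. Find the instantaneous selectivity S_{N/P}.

S_{N/P} = r_N/r_P = (k₁·C_M^0.5·C_H)/(k₂·C_M) = (k₁/k₂)·C_M^-0.5·C_H.
= (0.220×5.260^0.5×1.070) / (3.52×5.260) = 0.5399/18.52 = 0.0292.
The undesired path is higher order in M, so low C_M (CSTR or dilute feed) favours N.

0.0292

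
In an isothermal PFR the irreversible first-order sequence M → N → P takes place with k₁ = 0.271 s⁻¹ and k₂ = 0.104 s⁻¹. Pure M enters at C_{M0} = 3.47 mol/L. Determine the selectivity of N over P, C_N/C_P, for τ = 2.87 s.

5.58

For first-order series with pure M initially, C_N(τ) = k₁C_{M0}/(k₂−k₁)·(e^(−k₁τ) − e^(−k₂τ)).
e^(−k₁τ) = e^(−0.271×2.87) = e^(−0.7778) = 0.4594; e^(−k₂τ) = e^(−0.2985) = 0.7419.
C_N = 0.271×3.47/(0.104−0.271) × (0.4594−0.7419) = (-5.631)×(-0.2825) = 1.591 mol/L.
C_M = C_{M0}e^(−k₁τ) = 1.594 mol/L, so C_P = C_{M0}−C_M−C_N = 0.2849 mol/L; C_N/C_P = 5.58.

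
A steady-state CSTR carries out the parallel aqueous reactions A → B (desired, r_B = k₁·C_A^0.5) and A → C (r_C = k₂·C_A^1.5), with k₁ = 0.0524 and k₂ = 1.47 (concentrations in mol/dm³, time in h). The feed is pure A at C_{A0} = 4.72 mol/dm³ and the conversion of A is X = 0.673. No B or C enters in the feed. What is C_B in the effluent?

Exit C_A = C_{A0}(1−X) = 4.72×0.327 = 1.543 mol/dm³.
A CSTR operates uniformly at the exit composition, giving r_B = 0.06510 and r_C = 2.819 (each k·C_A^n at C_A = 1.543).
Fraction of consumed A going to B: r_B/(r_B+r_C) = 0.02257.
C_B = 0.02257·C_{A0}·X = 0.02257×4.72×0.673 = 0.0717 mol/dm³.

0.0717 mol/dm³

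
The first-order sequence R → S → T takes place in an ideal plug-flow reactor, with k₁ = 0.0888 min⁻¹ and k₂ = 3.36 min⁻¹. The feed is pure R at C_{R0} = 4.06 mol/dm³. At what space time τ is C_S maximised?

1.11 min

Setting dC_S/dτ = 0 gives τ_opt = ln(k₂/k₁)/(k₂−k₁).
= ln(3.36/0.0888)/(3.36−0.0888) = ln(37.84)/3.271 = 3.633/3.271 = 1.11 min.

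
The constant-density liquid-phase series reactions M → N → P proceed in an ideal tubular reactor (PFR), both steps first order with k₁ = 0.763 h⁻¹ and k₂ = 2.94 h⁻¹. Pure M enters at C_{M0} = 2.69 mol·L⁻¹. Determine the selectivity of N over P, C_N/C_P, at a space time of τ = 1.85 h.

Solving the coupled first-order balances gives C_N(τ) = [k₁/(k₂−k₁)]·C_{M0}·(e^(−k₁τ) − e^(−k₂τ)).
e^(−k₁τ) = e^(−0.763×1.85) = e^(−1.412) = 0.2438; e^(−k₂τ) = e^(−5.439) = 0.004344.
C_N = 0.763×2.69/(2.94−0.763) × (0.2438−0.004344) = 0.9428×0.2394 = 0.2257 mol·L⁻¹.
C_M = C_{M0}e^(−k₁τ) = 0.6557 mol·L⁻¹, so C_P = C_{M0}−C_M−C_N = 1.809 mol·L⁻¹; C_N/C_P = 0.125.

0.125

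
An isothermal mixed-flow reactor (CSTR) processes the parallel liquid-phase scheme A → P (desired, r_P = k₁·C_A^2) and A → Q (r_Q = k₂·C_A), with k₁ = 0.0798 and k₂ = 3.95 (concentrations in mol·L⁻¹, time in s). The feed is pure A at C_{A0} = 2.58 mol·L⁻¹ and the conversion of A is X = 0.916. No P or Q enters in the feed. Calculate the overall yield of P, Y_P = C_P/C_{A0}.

0.00399

Exit C_A = C_{A0}(1−X) = 2.58×0.0840 = 0.2167 mol·L⁻¹.
A CSTR operates uniformly at the exit composition, giving r_P = 0.003748 and r_Q = 0.8560 (each k·C_A^n at C_A = 0.2167).
Fraction of consumed A going to P: r_P/(r_P+r_Q) = 0.004359.
C_P = 0.004359·C_{A0}·X = 0.004359×2.58×0.916 = 0.0103 mol·L⁻¹; Y_P = C_P/C_{A0} = 0.00399.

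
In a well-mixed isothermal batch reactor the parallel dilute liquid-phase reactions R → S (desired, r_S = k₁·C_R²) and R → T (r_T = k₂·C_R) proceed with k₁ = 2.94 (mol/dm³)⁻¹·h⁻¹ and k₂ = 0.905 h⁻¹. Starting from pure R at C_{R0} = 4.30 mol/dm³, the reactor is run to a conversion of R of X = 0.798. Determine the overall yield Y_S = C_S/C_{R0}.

C_R = C_{R0}(1−X) = 0.8686 mol/dm³.
Along a PFR/batch, dC_T/dC_R = −r_T/(r_S+r_T) = −k₂/(k₂+k₁·C_R).
Integrating from C_{R0} to C_R: C_T = (0.905/2.94)·ln[(0.905+2.94·4.30)/(0.905+2.94·0.869)] = 0.3078·ln(13.55/3.459) = 0.4203 mol/dm³.
Then C_S = (C_{R0}−C_R) − C_T = 3.431 − 0.4203 = 3.011 mol/dm³.
Y_S = C_S/C_{R0} = 3.011/4.30 = 0.700.

0.700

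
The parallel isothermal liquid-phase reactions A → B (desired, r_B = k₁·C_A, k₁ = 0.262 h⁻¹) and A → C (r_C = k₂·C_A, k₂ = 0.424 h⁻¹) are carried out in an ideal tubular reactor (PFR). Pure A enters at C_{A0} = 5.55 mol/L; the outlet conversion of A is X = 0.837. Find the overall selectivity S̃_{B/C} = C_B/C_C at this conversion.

0.618

C_A = C_{A0}(1−X) = 0.9047 mol/L.
Both paths are first order in A, so the instantaneous fraction to B is constant: dC_B/d(−C_A) = k₁/(k₁+k₂) = 0.3819.
C_B = 0.3819·(C_{A0}−C_A) = 0.3819×4.645 = 1.77 mol/L.
C_C = (C_{A0}−C_A)−C_B = 2.871 mol/L; S̃_{B/C} = 1.774/2.871 = 0.618.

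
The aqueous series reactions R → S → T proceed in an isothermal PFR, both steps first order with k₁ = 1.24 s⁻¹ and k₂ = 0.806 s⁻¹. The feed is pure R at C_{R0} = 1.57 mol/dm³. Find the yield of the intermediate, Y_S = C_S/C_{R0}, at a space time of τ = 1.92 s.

0.344

For first-order series with pure R initially, C_S(τ) = k₁C_{R0}/(k₂−k₁)·(e^(−k₁τ) − e^(−k₂τ)).
e^(−k₁τ) = e^(−1.24×1.92) = e^(−2.381) = 0.09248; e^(−k₂τ) = e^(−1.548) = 0.2128.
C_S = 1.24×1.57/(0.806−1.24) × (0.09248−0.2128) = (-4.486)×(-0.1203) = 0.5396 mol/dm³.
Y_S = C_S/C_{R0} = 0.5396/1.57 = 0.344.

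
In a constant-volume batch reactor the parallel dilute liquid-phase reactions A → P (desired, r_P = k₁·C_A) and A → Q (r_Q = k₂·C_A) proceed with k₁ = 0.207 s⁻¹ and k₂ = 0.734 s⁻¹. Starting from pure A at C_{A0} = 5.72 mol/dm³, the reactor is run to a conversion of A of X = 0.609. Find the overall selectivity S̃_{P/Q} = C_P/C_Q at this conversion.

C_A = C_{A0}(1−X) = 2.237 mol/dm³.
Both paths are first order in A, so the instantaneous fraction to P is constant: dC_P/d(−C_A) = k₁/(k₁+k₂) = 0.2200.
C_P = 0.2200·(C_{A0}−C_A) = 0.2200×3.483 = 0.766 mol/dm³.
C_Q = (C_{A0}−C_A)−C_P = 2.717 mol/dm³; S̃_{P/Q} = 0.7663/2.717 = 0.282.

0.282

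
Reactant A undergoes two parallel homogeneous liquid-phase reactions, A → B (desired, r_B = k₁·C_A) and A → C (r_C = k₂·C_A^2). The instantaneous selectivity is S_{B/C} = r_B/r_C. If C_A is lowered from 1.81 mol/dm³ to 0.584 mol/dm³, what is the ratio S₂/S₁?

S_{B/C} = (k₁/k₂)·C_A⁻¹, so S₂/S₁ = (C_{A,2}/C_{A,1})⁻¹.
= 1.81/0.584 = 3.10.
Selectivity toward B rises as C_A falls — low-concentration operation is favoured.

3.10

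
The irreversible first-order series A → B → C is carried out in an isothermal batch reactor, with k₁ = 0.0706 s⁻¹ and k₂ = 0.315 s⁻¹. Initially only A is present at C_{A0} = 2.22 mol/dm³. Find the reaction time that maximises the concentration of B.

6.12 s

For first-order series the maximum of C_B occurs at t_opt = ln(k₂/k₁)/(k₂−k₁).
= ln(0.315/0.0706)/(0.315−0.0706) = ln(4.462)/0.2444 = 1.496/0.2444 = 6.12 s.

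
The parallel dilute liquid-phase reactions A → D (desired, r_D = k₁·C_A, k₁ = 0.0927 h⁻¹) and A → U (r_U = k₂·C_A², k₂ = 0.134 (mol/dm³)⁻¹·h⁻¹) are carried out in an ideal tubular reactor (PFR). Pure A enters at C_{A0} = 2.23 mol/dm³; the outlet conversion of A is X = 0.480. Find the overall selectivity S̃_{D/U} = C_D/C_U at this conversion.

0.418

C_A = C_{A0}(1−X) = 1.160 mol/dm³.
Along a PFR/batch, dC_D/dC_A = −r_D/(r_D+r_U) = −k₁/(k₁+k₂·C_A).
Integrating from C_{A0} to C_A: C_D = (0.0927/0.134)·ln[(0.0927+0.134·2.23)/(0.0927+0.134·1.16)] = 0.6918·ln(0.3915/0.2481) = 0.3156 mol/dm³.
C_U = (C_{A0}−C_A)−C_D = 0.7548 mol/dm³; S̃_{D/U} = 0.3156/0.7548 = 0.418.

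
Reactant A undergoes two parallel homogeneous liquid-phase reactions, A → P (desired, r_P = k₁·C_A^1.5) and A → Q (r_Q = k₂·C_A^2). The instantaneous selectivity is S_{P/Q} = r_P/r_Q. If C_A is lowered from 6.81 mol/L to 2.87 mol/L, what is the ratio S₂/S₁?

1.54

S_{P/Q} = (k₁/k₂)·C_A^-0.5, so S₂/S₁ = (C_{A,2}/C_{A,1})^-0.5.
= (2.87/6.81)^(-0.5) = (0.4214)^(-0.5) = 1.54.
Selectivity toward P rises as C_A falls — low-concentration operation is favoured.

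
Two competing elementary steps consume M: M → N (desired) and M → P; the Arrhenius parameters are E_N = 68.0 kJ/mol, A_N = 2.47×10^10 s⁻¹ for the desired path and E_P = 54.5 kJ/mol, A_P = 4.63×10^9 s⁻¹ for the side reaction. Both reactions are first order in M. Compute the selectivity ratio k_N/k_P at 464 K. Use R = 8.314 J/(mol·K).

With equal orders, S_{N/P} = k_N/k_P = (A_N/A_P)·exp[(E_P−E_N)/(RT)].
(E_P−E_N)/(RT) = (54.5−68.0)×10³/(8.314×464) = -13500/3858 = -3.499.
k_N/k_P = (2.47×10^10/4.63×10^9)·exp(-3.499) = 5.335 × 0.03021 = 0.161.
Since E_N > E_P, raising the temperature improves selectivity toward N.

0.161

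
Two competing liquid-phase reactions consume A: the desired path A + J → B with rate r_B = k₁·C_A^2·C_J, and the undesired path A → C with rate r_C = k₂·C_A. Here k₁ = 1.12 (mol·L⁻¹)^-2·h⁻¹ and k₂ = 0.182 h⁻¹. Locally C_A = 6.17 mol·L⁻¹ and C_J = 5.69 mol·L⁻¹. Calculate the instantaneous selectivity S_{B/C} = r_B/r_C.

S_{B/C} = r_B/r_C = (k₁·C_A^2·C_J)/(k₂·C_A) = (k₁/k₂)·C_A·C_J.
= (1.12×6.170^2×5.690) / (0.182×6.170) = 242.6/1.123 = 216.

216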